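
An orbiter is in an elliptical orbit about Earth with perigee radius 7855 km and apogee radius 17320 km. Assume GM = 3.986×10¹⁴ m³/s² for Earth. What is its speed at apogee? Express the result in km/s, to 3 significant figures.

v ≈ 3.79 km/s

Semi-major axis a = (r_p + r_a)/2 = 12588 km = 1.259×10⁷ m.
Vis-viva: v² = μ(2/r − 1/a) = 3.986×10¹⁴ × (1.155×10⁻⁷ − 7.944×10⁻⁸) = 1.436×10⁷ m²/s².
v = 3790 m/s = 3.790 km/s.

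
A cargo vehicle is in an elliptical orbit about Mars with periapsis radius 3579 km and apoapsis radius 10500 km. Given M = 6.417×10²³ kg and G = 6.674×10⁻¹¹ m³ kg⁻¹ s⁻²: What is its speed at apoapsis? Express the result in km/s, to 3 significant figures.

μ = GM = 6.674×10⁻¹¹ × 6.417×10²³ = 4.283×10¹³ m³/s².
Semi-major axis a = (r_p + r_a)/2 = 7039.5 km = 7.040×10⁶ m.
Vis-viva: v² = μ(2/r − 1/a) = 4.283×10¹³ × (1.905×10⁻⁷ − 1.421×10⁻⁷) = 2.074×10⁶ m²/s².
v = 1440 m/s = 1.440 km/s.

v ≈ 1.44 km/s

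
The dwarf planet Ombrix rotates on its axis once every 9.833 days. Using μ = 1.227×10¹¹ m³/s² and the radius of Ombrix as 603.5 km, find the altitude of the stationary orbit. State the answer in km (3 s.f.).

h_sync ≈ 12500 km

T = 9.833 days = 8.496×10⁵ s.
A synchronous orbit has period T, so by Kepler's third law a = (μT²/4π²)^(1/3).
μT²/4π² = 1.227×10¹¹ × (8.496×10⁵)² / 39.48 = 2.243×10²¹ m³.
a = 1.309×10⁷ m = 13091 km.
Altitude h = a − R = 13091 − 603.5 = 12487 km.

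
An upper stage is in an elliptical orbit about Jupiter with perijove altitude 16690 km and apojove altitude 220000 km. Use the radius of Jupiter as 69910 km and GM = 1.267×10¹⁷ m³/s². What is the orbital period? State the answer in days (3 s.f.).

T ≈ 0.528 days

r_p = 69910 + 16690 = 86600 km = 8.6600×10⁷ m.
r_a = 69910 + 220000 = 289910 km = 2.8991×10⁸ m.
Semi-major axis a = (r_p + r_a)/2 = (86600 + 2.8991×10⁵)/2 = 1.8826×10⁵ km = 1.883×10⁸ m.
By Kepler's third law T = 2π√(a³/μ) = 2π × 7.257×10³ = 4.559×10⁴ s.
= 0.5277 days.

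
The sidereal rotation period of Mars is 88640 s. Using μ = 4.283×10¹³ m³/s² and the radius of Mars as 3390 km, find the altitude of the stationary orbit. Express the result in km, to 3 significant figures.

h_sync ≈ 17000 km

A synchronous orbit has period T, so by Kepler's third law a = (μT²/4π²)^(1/3).
μT²/4π² = 4.283×10¹³ × (8.864×10⁴)² / 39.48 = 8.524×10²¹ m³.
a = 2.043×10⁷ m = 20428 km.
Altitude h = a − R = 20428 − 3390 = 17038 km.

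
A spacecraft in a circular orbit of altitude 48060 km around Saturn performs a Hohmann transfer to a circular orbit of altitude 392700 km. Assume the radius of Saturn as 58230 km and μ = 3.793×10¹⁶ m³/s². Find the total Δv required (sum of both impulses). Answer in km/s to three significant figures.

Δv_total ≈ 8.65 km/s

r₁ = 58230 + 48060 = 106290 km = 1.0629×10⁸ m.
r₂ = 58230 + 392700 = 450930 km = 4.5093×10⁸ m.
Transfer ellipse a_t = (r₁ + r₂)/2 = 2.786×10⁸ m.
At r₁: circular v_c1 = √(μ/r₁) = 18890 m/s; transfer-perikrone v_p = √[μ(2/r₁ − 1/a_t)] = 24030 m/s.
Δv₁ = v_p − v_c1 = 5142 m/s.
At r₂: circular v_c2 = √(μ/r₂) = 9171 m/s; transfer-apokrone v_a = √[μ(2/r₂ − 1/a_t)] = 5665 m/s.
Δv₂ = v_c2 − v_a = 3507 m/s.
Total Δv = Δv₁ + Δv₂ = 8649 m/s = 8.649 km/s.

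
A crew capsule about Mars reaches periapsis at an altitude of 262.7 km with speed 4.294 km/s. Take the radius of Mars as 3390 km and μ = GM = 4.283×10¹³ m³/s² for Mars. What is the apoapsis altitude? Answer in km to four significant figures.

r_p = 3390 + 262.7 = 3652.7 km = 3.653×10⁶ m.
Specific energy ε = v²/2 − μ/r = -2.506×10⁶ J/kg, so a = −μ/(2ε) = 8.544×10⁶ m.
The apsides satisfy r_p + r_a = 2a, so the apoapsis radius is 2a − r_p = 1.344×10⁷ m = 13436 km.
Apoapsis altitude = 13436 − 3390 = 10046 km.

apoapsis altitude ≈ 10050 km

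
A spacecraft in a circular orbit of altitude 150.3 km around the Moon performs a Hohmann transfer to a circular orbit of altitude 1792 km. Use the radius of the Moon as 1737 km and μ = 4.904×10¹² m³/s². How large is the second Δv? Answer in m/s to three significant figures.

r₁ = 1737 + 150.3 = 1887.3 km = 1.8873×10⁶ m.
r₂ = 1737 + 1792 = 3529.0 km = 3.5290×10⁶ m.
Transfer ellipse a_t = (r₁ + r₂)/2 = 2.708×10⁶ m.
At r₁: circular v_c1 = √(μ/r₁) = 1612 m/s; transfer-perilune v_p = √[μ(2/r₁ − 1/a_t)] = 1840 m/s.
At r₂: circular v_c2 = √(μ/r₂) = 1179 m/s; transfer-apolune v_a = √[μ(2/r₂ − 1/a_t)] = 984.1 m/s.
Δv₂ = v_c2 − v_a = 194.7 m/s.

Δv ≈ 195 m/s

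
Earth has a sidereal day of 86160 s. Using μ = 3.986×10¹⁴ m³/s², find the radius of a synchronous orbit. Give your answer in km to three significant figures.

A synchronous orbit has period T, so by Kepler's third law a = (μT²/4π²)^(1/3).
μT²/4π² = 3.986×10¹⁴ × (8.616×10⁴)² / 39.48 = 7.495×10²² m³.
a = 4.216×10⁷ m = 42163 km.

r_sync ≈ 42200 km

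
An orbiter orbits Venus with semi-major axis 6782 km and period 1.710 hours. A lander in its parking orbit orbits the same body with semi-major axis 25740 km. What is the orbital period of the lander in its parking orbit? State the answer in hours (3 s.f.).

T₂ ≈ 12.6 hours

Kepler's third law: T² ∝ a³, so T₂ = T₁ (a₂/a₁)^(3/2).
a₂/a₁ = 3.795, (a₂/a₁)^(3/2) = 7.394.
T₂ = 1.710 × 7.394 = 12.64 hours.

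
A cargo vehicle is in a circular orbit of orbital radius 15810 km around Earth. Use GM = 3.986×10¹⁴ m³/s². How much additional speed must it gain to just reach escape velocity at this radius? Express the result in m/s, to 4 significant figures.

Δv ≈ 2080 m/s

r = 15810 km = 1.581×10⁷ m.
Circular speed v_c = √(μ/r) = 5021 m/s.
Escape speed v_esc = √(2μ/r) = √2 × v_c = 7101 m/s.
Δv = v_esc − v_c = 2080 m/s.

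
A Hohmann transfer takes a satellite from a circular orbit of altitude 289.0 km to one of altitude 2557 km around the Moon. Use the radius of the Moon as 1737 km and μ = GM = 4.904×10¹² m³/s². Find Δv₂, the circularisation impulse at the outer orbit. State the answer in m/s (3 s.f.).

r₁ = 1737 + 289.0 = 2026.0 km = 2.0260×10⁶ m.
r₂ = 1737 + 2557 = 4294.0 km = 4.2940×10⁶ m.
Transfer ellipse a_t = (r₁ + r₂)/2 = 3.160×10⁶ m.
At r₁: circular v_c1 = √(μ/r₁) = 1556 m/s; transfer-perilune v_p = √[μ(2/r₁ − 1/a_t)] = 1814 m/s.
At r₂: circular v_c2 = √(μ/r₂) = 1069 m/s; transfer-apolune v_a = √[μ(2/r₂ − 1/a_t)] = 855.7 m/s.
Δv₂ = v_c2 − v_a = 213.0 m/s.

Δv ≈ 213 m/s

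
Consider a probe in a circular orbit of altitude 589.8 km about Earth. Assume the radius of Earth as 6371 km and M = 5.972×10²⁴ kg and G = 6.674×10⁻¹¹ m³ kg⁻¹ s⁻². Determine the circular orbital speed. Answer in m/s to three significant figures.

μ = GM = 6.674×10⁻¹¹ × 5.972×10²⁴ = 3.986×10¹⁴ m³/s².
r = 6371 + 589.8 = 6960.8 km = 6.9608×10⁶ m.
For a circular orbit v = √(μ/r) = √(3.986×10¹⁴ / 6.961×10⁶) = √(5.726×10⁷) = 7567 m/s.

v ≈ 7570 m/s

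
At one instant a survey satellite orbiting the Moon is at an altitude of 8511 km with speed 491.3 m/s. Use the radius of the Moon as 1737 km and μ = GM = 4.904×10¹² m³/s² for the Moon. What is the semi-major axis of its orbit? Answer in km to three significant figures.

a ≈ 6850 km

r = 1737 + 8511 = 10248 km = 1.025×10⁷ m.
Specific orbital energy ε = v²/2 − μ/r = (491.3)²/2 − 4.904×10¹²/1.025×10⁷ = -3.578×10⁵ J/kg.
Since ε = −μ/(2a), a = −μ/(2ε) = 6.852×10⁶ m = 6852.1 km.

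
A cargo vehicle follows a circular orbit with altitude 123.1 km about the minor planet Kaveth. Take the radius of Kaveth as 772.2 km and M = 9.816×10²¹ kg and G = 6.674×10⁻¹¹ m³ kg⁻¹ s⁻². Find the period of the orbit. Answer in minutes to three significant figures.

μ = GM = 6.674×10⁻¹¹ × 9.816×10²¹ = 6.551×10¹¹ m³/s².
r = 772.2 + 123.1 = 895.30 km = 8.9530×10⁵ m.
Kepler's third law: T = 2π√(r³/μ) = 2π√((8.953×10⁵)³ / 6.551×10¹¹).
r³/μ = 1.095×10⁶ s², so T = 2π × 1.047×10³ = 6.576×10³ s.
Converting: 6.576×10³ s ÷ 60.00 = 109.6 minutes.

T ≈ 110 minutes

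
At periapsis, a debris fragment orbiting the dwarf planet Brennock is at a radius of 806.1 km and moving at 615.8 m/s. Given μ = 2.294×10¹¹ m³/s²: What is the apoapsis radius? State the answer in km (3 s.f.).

apoapsis radius ≈ 1610 km

r_p = 8.061×10⁵ m.
Specific energy ε = v²/2 − μ/r = -9.498×10⁴ J/kg, so a = −μ/(2ε) = 1.208×10⁶ m.
The apsides satisfy r_p + r_a = 2a, so the apoapsis radius is 2a − r_p = 1.609×10⁶ m = 1609.3 km.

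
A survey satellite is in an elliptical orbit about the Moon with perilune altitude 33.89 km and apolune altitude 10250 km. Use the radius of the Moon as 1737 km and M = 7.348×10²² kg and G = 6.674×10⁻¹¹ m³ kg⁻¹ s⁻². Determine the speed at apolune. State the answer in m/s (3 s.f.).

μ = GM = 6.674×10⁻¹¹ × 7.348×10²² = 4.904×10¹² m³/s².
r_p = 1737 + 33.89 = 1770.9 km = 1.7709×10⁶ m.
r_a = 1737 + 10250 = 11987 km = 1.1987×10⁷ m.
Semi-major axis a = (r_p + r_a)/2 = 6878.9 km = 6.879×10⁶ m.
Vis-viva: v² = μ(2/r − 1/a) = 4.904×10¹² × (1.668×10⁻⁷ − 1.454×10⁻⁷) = 1.053×10⁵ m²/s².
v = 324.5 m/s.

v ≈ 325 m/s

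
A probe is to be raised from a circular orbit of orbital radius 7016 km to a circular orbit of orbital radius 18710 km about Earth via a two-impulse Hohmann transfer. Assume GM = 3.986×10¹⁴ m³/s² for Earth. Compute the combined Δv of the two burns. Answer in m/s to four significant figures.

Δv_total ≈ 2760 m/s

r₁ = 7016 km = 7.016×10⁶ m.
r₂ = 18710 km = 1.871×10⁷ m.
Transfer ellipse a_t = (r₁ + r₂)/2 = 1.286×10⁷ m.
At r₁: circular v_c1 = √(μ/r₁) = 7537 m/s; transfer-perigee v_p = √[μ(2/r₁ − 1/a_t)] = 9091 m/s.
Δv₁ = v_p − v_c1 = 1553 m/s.
At r₂: circular v_c2 = √(μ/r₂) = 4616 m/s; transfer-apogee v_a = √[μ(2/r₂ − 1/a_t)] = 3409 m/s.
Δv₂ = v_c2 − v_a = 1207 m/s.
Total Δv = Δv₁ + Δv₂ = 2760 m/s.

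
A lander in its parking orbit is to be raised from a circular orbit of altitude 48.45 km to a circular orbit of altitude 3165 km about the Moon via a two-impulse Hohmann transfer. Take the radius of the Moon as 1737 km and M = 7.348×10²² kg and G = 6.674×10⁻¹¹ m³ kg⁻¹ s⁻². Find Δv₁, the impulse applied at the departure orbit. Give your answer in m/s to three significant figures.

Δv ≈ 349 m/s

μ = GM = 6.674×10⁻¹¹ × 7.348×10²² = 4.904×10¹² m³/s².
r₁ = 1737 + 48.45 = 1785.5 km = 1.7854×10⁶ m.
r₂ = 1737 + 3165 = 4902.0 km = 4.9020×10⁶ m.
Transfer ellipse a_t = (r₁ + r₂)/2 = 3.344×10⁶ m.
At r₁: circular v_c1 = √(μ/r₁) = 1657 m/s; transfer-perilune v_p = √[μ(2/r₁ − 1/a_t)] = 2007 m/s.
Δv₁ = v_p − v_c1 = 349.4 m/s.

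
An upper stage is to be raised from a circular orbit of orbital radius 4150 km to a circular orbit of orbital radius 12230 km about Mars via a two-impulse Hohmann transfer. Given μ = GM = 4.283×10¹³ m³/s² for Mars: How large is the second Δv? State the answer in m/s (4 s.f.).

Δv ≈ 539.3 m/s

r₁ = 4150 km = 4.150×10⁶ m.
r₂ = 12230 km = 1.223×10⁷ m.
Transfer ellipse a_t = (r₁ + r₂)/2 = 8.190×10⁶ m.
At r₁: circular v_c1 = √(μ/r₁) = 3213 m/s; transfer-periapsis v_p = √[μ(2/r₁ − 1/a_t)] = 3926 m/s.
At r₂: circular v_c2 = √(μ/r₂) = 1871 m/s; transfer-apoapsis v_a = √[μ(2/r₂ − 1/a_t)] = 1332 m/s.
Δv₂ = v_c2 − v_a = 539.3 m/s.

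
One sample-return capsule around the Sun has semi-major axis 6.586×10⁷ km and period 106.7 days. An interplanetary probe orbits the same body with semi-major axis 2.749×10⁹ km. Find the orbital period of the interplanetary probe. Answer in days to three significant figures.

T₂ ≈ 28800 days

Kepler's third law: T² ∝ a³, so T₂ = T₁ (a₂/a₁)^(3/2).
a₂/a₁ = 41.74, (a₂/a₁)^(3/2) = 269.7.
T₂ = 106.7 × 269.7 = 28770 days.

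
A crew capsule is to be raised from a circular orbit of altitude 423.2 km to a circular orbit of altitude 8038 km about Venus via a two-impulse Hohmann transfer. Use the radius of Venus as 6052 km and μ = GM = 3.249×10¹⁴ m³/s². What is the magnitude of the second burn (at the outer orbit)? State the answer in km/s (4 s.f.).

r₁ = 6052 + 423.2 = 6475.2 km = 6.4752×10⁶ m.
r₂ = 6052 + 8038 = 14090 km = 1.4090×10⁷ m.
Transfer ellipse a_t = (r₁ + r₂)/2 = 1.028×10⁷ m.
At r₁: circular v_c1 = √(μ/r₁) = 7084 m/s; transfer-periapsis v_p = √[μ(2/r₁ − 1/a_t)] = 8292 m/s.
At r₂: circular v_c2 = √(μ/r₂) = 4802 m/s; transfer-apoapsis v_a = √[μ(2/r₂ − 1/a_t)] = 3811 m/s.
Δv₂ = v_c2 − v_a = 991.4 m/s.
= 0.9914 km/s.

Δv ≈ 0.9914 km/s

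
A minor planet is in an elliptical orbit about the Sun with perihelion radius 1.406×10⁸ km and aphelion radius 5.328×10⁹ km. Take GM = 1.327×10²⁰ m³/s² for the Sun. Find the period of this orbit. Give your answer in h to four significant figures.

Semi-major axis a = (r_p + r_a)/2 = (1.4060×10⁸ + 5.3280×10⁹)/2 = 2.7343×10⁹ km = 2.734×10¹² m.
By Kepler's third law T = 2π√(a³/μ) = 2π × 3.925×10⁸ = 2.466×10⁹ s.
= 6.850×10⁵ h.

T ≈ 685000 h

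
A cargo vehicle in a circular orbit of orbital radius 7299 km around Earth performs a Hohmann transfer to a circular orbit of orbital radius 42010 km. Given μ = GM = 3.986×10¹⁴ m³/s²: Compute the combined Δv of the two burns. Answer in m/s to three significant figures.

r₁ = 7299 km = 7.299×10⁶ m.
r₂ = 42010 km = 4.201×10⁷ m.
Transfer ellipse a_t = (r₁ + r₂)/2 = 2.465×10⁷ m.
At r₁: circular v_c1 = √(μ/r₁) = 7390 m/s; transfer-perigee v_p = √[μ(2/r₁ − 1/a_t)] = 9646 m/s.
Δv₁ = v_p − v_c1 = 2257 m/s.
At r₂: circular v_c2 = √(μ/r₂) = 3080 m/s; transfer-apogee v_a = √[μ(2/r₂ − 1/a_t)] = 1676 m/s.
Δv₂ = v_c2 − v_a = 1404 m/s.
Total Δv = Δv₁ + Δv₂ = 3661 m/s.

Δv_total ≈ 3660 m/s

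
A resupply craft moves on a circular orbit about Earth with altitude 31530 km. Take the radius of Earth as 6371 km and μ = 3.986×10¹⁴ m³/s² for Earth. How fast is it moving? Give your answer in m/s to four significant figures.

r = 6371 + 31530 = 37901 km = 3.7901×10⁷ m.
For a circular orbit v = √(μ/r) = √(3.986×10¹⁴ / 3.790×10⁷) = √(1.052×10⁷) = 3243 m/s.

v ≈ 3243 m/s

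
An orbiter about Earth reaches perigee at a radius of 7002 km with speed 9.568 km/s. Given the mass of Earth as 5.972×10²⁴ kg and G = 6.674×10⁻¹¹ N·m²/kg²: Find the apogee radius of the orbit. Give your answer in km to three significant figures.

μ = GM = 6.674×10⁻¹¹ × 5.972×10²⁴ = 3.986×10¹⁴ m³/s².
r_p = 7.002×10⁶ m.
Specific energy ε = v²/2 − μ/r = -1.115×10⁷ J/kg, so a = −μ/(2ε) = 1.787×10⁷ m.
The apsides satisfy r_p + r_a = 2a, so the apogee radius is 2a − r_p = 2.875×10⁷ m = 28747 km.

apogee radius ≈ 28700 km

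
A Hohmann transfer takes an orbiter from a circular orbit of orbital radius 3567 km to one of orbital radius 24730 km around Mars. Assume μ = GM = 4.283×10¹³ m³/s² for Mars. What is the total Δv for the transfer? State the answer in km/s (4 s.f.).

r₁ = 3567 km = 3.567×10⁶ m.
r₂ = 24730 km = 2.473×10⁷ m.
Transfer ellipse a_t = (r₁ + r₂)/2 = 1.415×10⁷ m.
At r₁: circular v_c1 = √(μ/r₁) = 3465 m/s; transfer-periapsis v_p = √[μ(2/r₁ − 1/a_t)] = 4581 m/s.
Δv₁ = v_p − v_c1 = 1116 m/s.
At r₂: circular v_c2 = √(μ/r₂) = 1316 m/s; transfer-apoapsis v_a = √[μ(2/r₂ − 1/a_t)] = 660.8 m/s.
Δv₂ = v_c2 − v_a = 655.2 m/s.
Total Δv = Δv₁ + Δv₂ = 1771 m/s = 1.771 km/s.

Δv_total ≈ 1.771 km/s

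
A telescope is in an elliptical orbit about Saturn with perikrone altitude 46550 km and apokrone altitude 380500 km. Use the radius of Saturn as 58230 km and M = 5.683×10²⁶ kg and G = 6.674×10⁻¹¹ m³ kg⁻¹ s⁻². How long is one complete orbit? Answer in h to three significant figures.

μ = GM = 6.674×10⁻¹¹ × 5.683×10²⁶ = 3.793×10¹⁶ m³/s².
r_p = 58230 + 46550 = 104780 km = 1.0478×10⁸ m.
r_a = 58230 + 380500 = 438730 km = 4.3873×10⁸ m.
Semi-major axis a = (r_p + r_a)/2 = (1.0478×10⁵ + 4.3873×10⁵)/2 = 2.7176×10⁵ km = 2.718×10⁸ m.
By Kepler's third law T = 2π√(a³/μ) = 2π × 2.300×10⁴ = 1.445×10⁵ s.
= 40.15 h.

T ≈ 40.1 h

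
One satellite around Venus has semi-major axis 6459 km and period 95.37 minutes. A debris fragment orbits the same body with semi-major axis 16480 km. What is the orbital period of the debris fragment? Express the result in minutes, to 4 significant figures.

Kepler's third law: T² ∝ a³, so T₂ = T₁ (a₂/a₁)^(3/2).
a₂/a₁ = 2.551, (a₂/a₁)^(3/2) = 4.076.
T₂ = 95.37 × 4.076 = 388.7 minutes.

T₂ ≈ 388.7 minutes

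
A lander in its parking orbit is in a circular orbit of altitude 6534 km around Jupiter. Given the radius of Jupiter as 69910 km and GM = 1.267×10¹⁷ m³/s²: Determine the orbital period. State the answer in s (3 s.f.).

r = 69910 + 6534 = 76444 km = 7.6444×10⁷ m.
Kepler's third law: T = 2π√(r³/μ) = 2π√((7.644×10⁷)³ / 1.267×10¹⁷).
r³/μ = 3.526×10⁶ s², so T = 2π × 1.878×10³ = 1.180×10⁴ s.

T ≈ 11800 s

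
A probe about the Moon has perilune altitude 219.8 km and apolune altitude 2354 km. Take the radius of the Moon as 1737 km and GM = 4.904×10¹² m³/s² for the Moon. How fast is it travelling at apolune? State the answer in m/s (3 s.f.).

r_p = 1737 + 219.8 = 1956.8 km = 1.9568×10⁶ m.
r_a = 1737 + 2354 = 4091.0 km = 4.0910×10⁶ m.
Semi-major axis a = (r_p + r_a)/2 = 3023.9 km = 3.024×10⁶ m.
Vis-viva: v² = μ(2/r − 1/a) = 4.904×10¹² × (4.889×10⁻⁷ − 3.307×10⁻⁷) = 7.757×10⁵ m²/s².
v = 880.7 m/s.

v ≈ 881 m/s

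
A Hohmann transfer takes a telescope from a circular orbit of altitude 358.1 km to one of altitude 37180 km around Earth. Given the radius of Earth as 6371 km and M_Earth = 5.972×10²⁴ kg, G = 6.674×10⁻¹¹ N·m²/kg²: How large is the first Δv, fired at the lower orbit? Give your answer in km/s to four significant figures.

Δv ≈ 2.433 km/s

μ = GM = 6.674×10⁻¹¹ × 5.972×10²⁴ = 3.986×10¹⁴ m³/s².
r₁ = 6371 + 358.1 = 6729.1 km = 6.7291×10⁶ m.
r₂ = 6371 + 37180 = 43551 km = 4.3551×10⁷ m.
Transfer ellipse a_t = (r₁ + r₂)/2 = 2.514×10⁷ m.
At r₁: circular v_c1 = √(μ/r₁) = 7696 m/s; transfer-perigee v_p = √[μ(2/r₁ − 1/a_t)] = 10130 m/s.
Δv₁ = v_p − v_c1 = 2433 m/s.
= 2.433 km/s.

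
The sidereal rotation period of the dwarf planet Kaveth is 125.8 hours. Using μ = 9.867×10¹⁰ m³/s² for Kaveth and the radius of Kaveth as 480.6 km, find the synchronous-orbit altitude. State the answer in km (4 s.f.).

h_sync ≈ 7523 km

T = 125.8 hours = 4.529×10⁵ s.
A synchronous orbit has period T, so by Kepler's third law a = (μT²/4π²)^(1/3).
μT²/4π² = 9.867×10¹⁰ × (4.529×10⁵)² / 39.48 = 5.126×10²⁰ m³.
a = 8.003×10⁶ m = 8003.2 km.
Altitude h = a − R = 8003.2 − 480.6 = 7522.6 km.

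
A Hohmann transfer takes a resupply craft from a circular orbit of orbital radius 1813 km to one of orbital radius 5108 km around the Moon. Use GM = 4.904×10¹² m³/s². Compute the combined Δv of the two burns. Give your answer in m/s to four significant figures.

r₁ = 1813 km = 1.813×10⁶ m.
r₂ = 5108 km = 5.108×10⁶ m.
Transfer ellipse a_t = (r₁ + r₂)/2 = 3.460×10⁶ m.
At r₁: circular v_c1 = √(μ/r₁) = 1645 m/s; transfer-perilune v_p = √[μ(2/r₁ − 1/a_t)] = 1998 m/s.
Δv₁ = v_p − v_c1 = 353.5 m/s.
At r₂: circular v_c2 = √(μ/r₂) = 979.8 m/s; transfer-apolune v_a = √[μ(2/r₂ − 1/a_t)] = 709.2 m/s.
Δv₂ = v_c2 − v_a = 270.6 m/s.
Total Δv = Δv₁ + Δv₂ = 624.1 m/s.

Δv_total ≈ 624.1 m/s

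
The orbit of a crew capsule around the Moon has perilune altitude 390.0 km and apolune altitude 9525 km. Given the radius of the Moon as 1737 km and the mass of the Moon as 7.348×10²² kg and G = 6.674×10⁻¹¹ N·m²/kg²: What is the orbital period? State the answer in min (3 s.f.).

T ≈ 819 min

μ = GM = 6.674×10⁻¹¹ × 7.348×10²² = 4.904×10¹² m³/s².
r_p = 1737 + 390.0 = 2127.0 km = 2.1270×10⁶ m.
r_a = 1737 + 9525 = 11262 km = 1.1262×10⁷ m.
Semi-major axis a = (r_p + r_a)/2 = (2127.0 + 11262)/2 = 6694.5 km = 6.694×10⁶ m.
By Kepler's third law T = 2π√(a³/μ) = 2π × 7.822×10³ = 4.915×10⁴ s.
= 819.1 min.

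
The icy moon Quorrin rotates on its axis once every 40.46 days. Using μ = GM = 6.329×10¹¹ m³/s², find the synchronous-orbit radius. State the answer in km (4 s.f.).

r_sync ≈ 58080 km

T = 40.46 days = 3.496×10⁶ s.
A synchronous orbit has period T, so by Kepler's third law a = (μT²/4π²)^(1/3).
μT²/4π² = 6.329×10¹¹ × (3.496×10⁶)² / 39.48 = 1.959×10²³ m³.
a = 5.808×10⁷ m = 58079 km.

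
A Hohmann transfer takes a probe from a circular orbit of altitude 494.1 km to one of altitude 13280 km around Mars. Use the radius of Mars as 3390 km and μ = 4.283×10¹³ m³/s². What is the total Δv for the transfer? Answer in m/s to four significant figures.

Δv_total ≈ 1526 m/s

r₁ = 3390 + 494.1 = 3884.1 km = 3.8841×10⁶ m.
r₂ = 3390 + 13280 = 16670 km = 1.6670×10⁷ m.
Transfer ellipse a_t = (r₁ + r₂)/2 = 1.028×10⁷ m.
At r₁: circular v_c1 = √(μ/r₁) = 3321 m/s; transfer-periapsis v_p = √[μ(2/r₁ − 1/a_t)] = 4229 m/s.
Δv₁ = v_p − v_c1 = 908.5 m/s.
At r₂: circular v_c2 = √(μ/r₂) = 1603 m/s; transfer-apoapsis v_a = √[μ(2/r₂ − 1/a_t)] = 985.4 m/s.
Δv₂ = v_c2 − v_a = 617.5 m/s.
Total Δv = Δv₁ + Δv₂ = 1526 m/s.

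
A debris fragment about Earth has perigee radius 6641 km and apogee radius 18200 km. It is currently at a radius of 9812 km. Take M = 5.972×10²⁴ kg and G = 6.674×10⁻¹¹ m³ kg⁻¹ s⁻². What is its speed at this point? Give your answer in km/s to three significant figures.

μ = GM = 6.674×10⁻¹¹ × 5.972×10²⁴ = 3.986×10¹⁴ m³/s².
Semi-major axis a = (r_p + r_a)/2 = 12420 km = 1.242×10⁷ m.
Vis-viva: v² = μ(2/r − 1/a) = 3.986×10¹⁴ × (2.038×10⁻⁷ − 8.051×10⁻⁸) = 4.915×10⁷ m²/s².
v = 7011 m/s = 7.011 km/s.

v ≈ 7.01 km/s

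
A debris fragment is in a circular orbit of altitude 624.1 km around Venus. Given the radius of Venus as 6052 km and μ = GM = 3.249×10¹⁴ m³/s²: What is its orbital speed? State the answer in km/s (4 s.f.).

r = 6052 + 624.1 = 6676.1 km = 6.6761×10⁶ m.
For a circular orbit v = √(μ/r) = √(3.249×10¹⁴ / 6.676×10⁶) = √(4.867×10⁷) = 6976 m/s.
That is 6.976 km/s.

v ≈ 6.976 km/s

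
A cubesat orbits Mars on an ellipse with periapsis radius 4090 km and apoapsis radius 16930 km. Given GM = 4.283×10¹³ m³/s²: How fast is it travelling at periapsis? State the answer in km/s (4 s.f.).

Semi-major axis a = (r_p + r_a)/2 = 10510 km = 1.051×10⁷ m.
Vis-viva: v² = μ(2/r − 1/a) = 4.283×10¹³ × (4.890×10⁻⁷ − 9.515×10⁻⁸) = 1.687×10⁷ m²/s².
v = 4107 m/s = 4.107 km/s.

v ≈ 4.107 km/s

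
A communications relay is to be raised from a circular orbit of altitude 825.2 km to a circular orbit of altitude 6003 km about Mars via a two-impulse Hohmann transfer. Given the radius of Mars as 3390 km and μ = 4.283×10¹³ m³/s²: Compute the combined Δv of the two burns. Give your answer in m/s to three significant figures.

r₁ = 3390 + 825.2 = 4215.2 km = 4.2152×10⁶ m.
r₂ = 3390 + 6003 = 9393.0 km = 9.3930×10⁶ m.
Transfer ellipse a_t = (r₁ + r₂)/2 = 6.804×10⁶ m.
At r₁: circular v_c1 = √(μ/r₁) = 3188 m/s; transfer-periapsis v_p = √[μ(2/r₁ − 1/a_t)] = 3745 m/s.
Δv₁ = v_p − v_c1 = 557.6 m/s.
At r₂: circular v_c2 = √(μ/r₂) = 2135 m/s; transfer-apoapsis v_a = √[μ(2/r₂ − 1/a_t)] = 1681 m/s.
Δv₂ = v_c2 − v_a = 454.6 m/s.
Total Δv = Δv₁ + Δv₂ = 1012 m/s.

Δv_total ≈ 1010 m/s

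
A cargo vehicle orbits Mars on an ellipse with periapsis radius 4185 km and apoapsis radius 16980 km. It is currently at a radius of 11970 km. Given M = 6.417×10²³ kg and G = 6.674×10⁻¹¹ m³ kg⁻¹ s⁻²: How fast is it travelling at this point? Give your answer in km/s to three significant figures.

v ≈ 1.76 km/s

μ = GM = 6.674×10⁻¹¹ × 6.417×10²³ = 4.283×10¹³ m³/s².
Semi-major axis a = (r_p + r_a)/2 = 10582 km = 1.058×10⁷ m.
Vis-viva: v² = μ(2/r − 1/a) = 4.283×10¹³ × (1.671×10⁻⁷ − 9.450×10⁻⁸) = 3.109×10⁶ m²/s².
v = 1763 m/s = 1.763 km/s.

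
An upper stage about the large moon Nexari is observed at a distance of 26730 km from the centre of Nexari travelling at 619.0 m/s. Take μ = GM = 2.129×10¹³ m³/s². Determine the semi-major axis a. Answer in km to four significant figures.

r = 2.673×10⁷ m.
Vis-viva rearranged: 1/a = 2/r − v²/μ = 7.482×10⁻⁸ − 1.800×10⁻⁸ = 5.683×10⁻⁸ m⁻¹.
a = 1.760×10⁷ m = 17598 km.

a ≈ 17600 km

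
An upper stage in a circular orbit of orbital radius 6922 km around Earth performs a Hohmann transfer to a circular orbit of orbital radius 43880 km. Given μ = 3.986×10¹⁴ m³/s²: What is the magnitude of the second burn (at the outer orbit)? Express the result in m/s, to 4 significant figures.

Δv ≈ 1441 m/s

r₁ = 6922 km = 6.922×10⁶ m.
r₂ = 43880 km = 4.388×10⁷ m.
Transfer ellipse a_t = (r₁ + r₂)/2 = 2.540×10⁷ m.
At r₁: circular v_c1 = √(μ/r₁) = 7588 m/s; transfer-perigee v_p = √[μ(2/r₁ − 1/a_t)] = 9974 m/s.
At r₂: circular v_c2 = √(μ/r₂) = 3014 m/s; transfer-apogee v_a = √[μ(2/r₂ − 1/a_t)] = 1573 m/s.
Δv₂ = v_c2 − v_a = 1441 m/s.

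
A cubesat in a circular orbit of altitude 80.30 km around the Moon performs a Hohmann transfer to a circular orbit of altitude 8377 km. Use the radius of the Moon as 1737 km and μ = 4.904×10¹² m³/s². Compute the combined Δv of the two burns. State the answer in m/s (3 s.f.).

Δv_total ≈ 808 m/s

r₁ = 1737 + 80.30 = 1817.3 km = 1.8173×10⁶ m.
r₂ = 1737 + 8377 = 10114 km = 1.0114×10⁷ m.
Transfer ellipse a_t = (r₁ + r₂)/2 = 5.966×10⁶ m.
At r₁: circular v_c1 = √(μ/r₁) = 1643 m/s; transfer-perilune v_p = √[μ(2/r₁ − 1/a_t)] = 2139 m/s.
Δv₁ = v_p − v_c1 = 496.2 m/s.
At r₂: circular v_c2 = √(μ/r₂) = 696.3 m/s; transfer-apolune v_a = √[μ(2/r₂ − 1/a_t)] = 384.3 m/s.
Δv₂ = v_c2 − v_a = 312.0 m/s.
Total Δv = Δv₁ + Δv₂ = 808.2 m/s.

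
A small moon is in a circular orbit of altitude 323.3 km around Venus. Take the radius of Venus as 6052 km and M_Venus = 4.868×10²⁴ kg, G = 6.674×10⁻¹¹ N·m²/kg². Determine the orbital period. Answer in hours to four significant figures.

μ = GM = 6.674×10⁻¹¹ × 4.868×10²⁴ = 3.249×10¹⁴ m³/s².
r = 6052 + 323.3 = 6375.3 km = 6.3753×10⁶ m.
Kepler's third law: T = 2π√(r³/μ) = 2π√((6.375×10⁶)³ / 3.249×10¹⁴).
r³/μ = 7.976×10⁵ s², so T = 2π × 8.931×10² = 5.611×10³ s.
Converting: 5.611×10³ s ÷ 3600 = 1.559 hours.

T ≈ 1.559 hours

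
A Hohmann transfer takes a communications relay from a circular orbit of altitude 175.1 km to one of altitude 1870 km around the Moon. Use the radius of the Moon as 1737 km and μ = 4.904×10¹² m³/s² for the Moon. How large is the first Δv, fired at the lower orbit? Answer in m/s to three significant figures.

Δv ≈ 229 m/s

r₁ = 1737 + 175.1 = 1912.1 km = 1.9121×10⁶ m.
r₂ = 1737 + 1870 = 3607.0 km = 3.6070×10⁶ m.
Transfer ellipse a_t = (r₁ + r₂)/2 = 2.760×10⁶ m.
At r₁: circular v_c1 = √(μ/r₁) = 1601 m/s; transfer-perilune v_p = √[μ(2/r₁ − 1/a_t)] = 1831 m/s.
Δv₁ = v_p − v_c1 = 229.5 m/s.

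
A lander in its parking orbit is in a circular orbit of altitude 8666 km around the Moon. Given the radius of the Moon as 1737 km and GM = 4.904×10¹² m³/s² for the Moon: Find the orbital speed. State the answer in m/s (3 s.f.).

v ≈ 687 m/s

r = 1737 + 8666 = 10403 km = 1.0403×10⁷ m.
For a circular orbit v = √(μ/r) = √(4.904×10¹² / 1.040×10⁷) = √(4.714×10⁵) = 686.6 m/s.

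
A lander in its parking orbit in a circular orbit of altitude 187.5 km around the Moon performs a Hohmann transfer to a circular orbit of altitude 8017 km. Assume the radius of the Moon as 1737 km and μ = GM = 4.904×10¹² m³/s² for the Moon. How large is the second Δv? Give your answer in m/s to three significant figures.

r₁ = 1737 + 187.5 = 1924.5 km = 1.9245×10⁶ m.
r₂ = 1737 + 8017 = 9754.0 km = 9.7540×10⁶ m.
Transfer ellipse a_t = (r₁ + r₂)/2 = 5.839×10⁶ m.
At r₁: circular v_c1 = √(μ/r₁) = 1596 m/s; transfer-perilune v_p = √[μ(2/r₁ − 1/a_t)] = 2063 m/s.
At r₂: circular v_c2 = √(μ/r₂) = 709.1 m/s; transfer-apolune v_a = √[μ(2/r₂ − 1/a_t)] = 407.1 m/s.
Δv₂ = v_c2 − v_a = 302.0 m/s.

Δv ≈ 302 m/s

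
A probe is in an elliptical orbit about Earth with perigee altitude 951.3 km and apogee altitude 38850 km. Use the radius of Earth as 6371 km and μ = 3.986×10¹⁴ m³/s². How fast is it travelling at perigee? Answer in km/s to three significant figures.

v ≈ 9.68 km/s

r_p = 6371 + 951.3 = 7322.3 km = 7.3223×10⁶ m.
r_a = 6371 + 38850 = 45221 km = 4.5221×10⁷ m.
Semi-major axis a = (r_p + r_a)/2 = 26272 km = 2.627×10⁷ m.
Vis-viva: v² = μ(2/r − 1/a) = 3.986×10¹⁴ × (2.731×10⁻⁷ − 3.806×10⁻⁸) = 9.370×10⁷ m²/s².
v = 9680 m/s = 9.680 km/s.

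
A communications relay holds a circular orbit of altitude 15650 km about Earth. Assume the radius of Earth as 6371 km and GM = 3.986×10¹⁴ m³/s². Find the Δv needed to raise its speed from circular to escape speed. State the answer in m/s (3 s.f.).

Δv ≈ 1760 m/s

r = 6371 + 15650 = 22021 km = 2.2021×10⁷ m.
Circular speed v_c = √(μ/r) = 4255 m/s.
Escape speed v_esc = √(2μ/r) = √2 × v_c = 6017 m/s.
Δv = v_esc − v_c = 1762 m/s.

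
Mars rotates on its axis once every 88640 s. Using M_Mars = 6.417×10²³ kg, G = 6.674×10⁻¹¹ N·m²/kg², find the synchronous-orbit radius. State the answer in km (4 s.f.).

r_sync ≈ 20430 km

μ = GM = 6.674×10⁻¹¹ × 6.417×10²³ = 4.283×10¹³ m³/s².
A synchronous orbit has period T, so by Kepler's third law a = (μT²/4π²)^(1/3).
μT²/4π² = 4.283×10¹³ × (8.864×10⁴)² / 39.48 = 8.524×10²¹ m³.
a = 2.043×10⁷ m = 20427 km.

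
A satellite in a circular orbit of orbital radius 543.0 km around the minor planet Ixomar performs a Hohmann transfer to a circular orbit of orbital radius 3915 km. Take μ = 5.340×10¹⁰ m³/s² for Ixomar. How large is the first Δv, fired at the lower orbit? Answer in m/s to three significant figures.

Δv ≈ 102 m/s

r₁ = 543.0 km = 5.430×10⁵ m.
r₂ = 3915 km = 3.915×10⁶ m.
Transfer ellipse a_t = (r₁ + r₂)/2 = 2.229×10⁶ m.
At r₁: circular v_c1 = √(μ/r₁) = 313.6 m/s; transfer-periapsis v_p = √[μ(2/r₁ − 1/a_t)] = 415.6 m/s.
Δv₁ = v_p − v_c1 = 102.0 m/s.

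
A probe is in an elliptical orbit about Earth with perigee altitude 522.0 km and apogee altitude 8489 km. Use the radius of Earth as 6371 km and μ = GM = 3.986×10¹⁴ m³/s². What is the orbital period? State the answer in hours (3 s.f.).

r_p = 6371 + 522.0 = 6893.0 km = 6.8930×10⁶ m.
r_a = 6371 + 8489 = 14860 km = 1.4860×10⁷ m.
Semi-major axis a = (r_p + r_a)/2 = (6893.0 + 14860)/2 = 10876 km = 1.088×10⁷ m.
By Kepler's third law T = 2π√(a³/μ) = 2π × 1.797×10³ = 1.129×10⁴ s.
= 3.136 hours.

T ≈ 3.14 hours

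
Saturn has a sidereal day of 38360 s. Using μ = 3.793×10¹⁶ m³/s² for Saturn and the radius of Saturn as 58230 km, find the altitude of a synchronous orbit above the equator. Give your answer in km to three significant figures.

h_sync ≈ 54000 km

A synchronous orbit has period T, so by Kepler's third law a = (μT²/4π²)^(1/3).
μT²/4π² = 3.793×10¹⁶ × (3.836×10⁴)² / 39.48 = 1.414×10²⁴ m³.
a = 1.122×10⁸ m = 1.1223×10⁵ km.
Altitude h = a − R = 1.1223×10⁵ − 58230 = 54005 km.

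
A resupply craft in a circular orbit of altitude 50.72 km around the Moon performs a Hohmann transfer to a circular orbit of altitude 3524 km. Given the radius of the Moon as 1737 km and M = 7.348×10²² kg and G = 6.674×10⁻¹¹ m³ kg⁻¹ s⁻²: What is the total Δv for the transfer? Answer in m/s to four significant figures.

μ = GM = 6.674×10⁻¹¹ × 7.348×10²² = 4.904×10¹² m³/s².
r₁ = 1737 + 50.72 = 1787.7 km = 1.7877×10⁶ m.
r₂ = 1737 + 3524 = 5261.0 km = 5.2610×10⁶ m.
Transfer ellipse a_t = (r₁ + r₂)/2 = 3.524×10⁶ m.
At r₁: circular v_c1 = √(μ/r₁) = 1656 m/s; transfer-perilune v_p = √[μ(2/r₁ − 1/a_t)] = 2024 m/s.
Δv₁ = v_p − v_c1 = 367.3 m/s.
At r₂: circular v_c2 = √(μ/r₂) = 965.5 m/s; transfer-apolune v_a = √[μ(2/r₂ − 1/a_t)] = 687.6 m/s.
Δv₂ = v_c2 − v_a = 277.9 m/s.
Total Δv = Δv₁ + Δv₂ = 645.2 m/s.

Δv_total ≈ 645.2 m/s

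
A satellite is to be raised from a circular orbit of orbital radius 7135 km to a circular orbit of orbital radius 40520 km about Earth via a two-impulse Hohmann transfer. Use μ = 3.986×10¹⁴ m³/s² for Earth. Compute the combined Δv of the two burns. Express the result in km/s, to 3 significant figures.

Δv_total ≈ 3.69 km/s

r₁ = 7135 km = 7.135×10⁶ m.
r₂ = 40520 km = 4.052×10⁷ m.
Transfer ellipse a_t = (r₁ + r₂)/2 = 2.383×10⁷ m.
At r₁: circular v_c1 = √(μ/r₁) = 7474 m/s; transfer-perigee v_p = √[μ(2/r₁ − 1/a_t)] = 9747 m/s.
Δv₁ = v_p − v_c1 = 2273 m/s.
At r₂: circular v_c2 = √(μ/r₂) = 3136 m/s; transfer-apogee v_a = √[μ(2/r₂ − 1/a_t)] = 1716 m/s.
Δv₂ = v_c2 − v_a = 1420 m/s.
Total Δv = Δv₁ + Δv₂ = 3693 m/s = 3.693 km/s.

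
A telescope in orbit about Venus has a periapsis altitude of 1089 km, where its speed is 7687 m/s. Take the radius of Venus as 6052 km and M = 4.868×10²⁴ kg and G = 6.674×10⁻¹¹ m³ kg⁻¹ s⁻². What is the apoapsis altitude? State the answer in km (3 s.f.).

μ = GM = 6.674×10⁻¹¹ × 4.868×10²⁴ = 3.249×10¹⁴ m³/s².
r_p = 6052 + 1089 = 7141.0 km = 7.141×10⁶ m.
Specific energy ε = v²/2 − μ/r = -1.595×10⁷ J/kg, so a = −μ/(2ε) = 1.018×10⁷ m.
The apsides satisfy r_p + r_a = 2a, so the apoapsis radius is 2a − r_p = 1.323×10⁷ m = 13226 km.
Apoapsis altitude = 13226 − 6052 = 7174.4 km.

apoapsis altitude ≈ 7170 km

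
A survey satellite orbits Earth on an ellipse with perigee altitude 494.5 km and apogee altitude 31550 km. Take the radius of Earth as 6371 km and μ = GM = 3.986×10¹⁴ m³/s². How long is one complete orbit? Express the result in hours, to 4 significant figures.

T ≈ 9.264 hours

r_p = 6371 + 494.5 = 6865.5 km = 6.8655×10⁶ m.
r_a = 6371 + 31550 = 37921 km = 3.7921×10⁷ m.
Semi-major axis a = (r_p + r_a)/2 = (6865.5 + 37921)/2 = 22393 km = 2.239×10⁷ m.
By Kepler's third law T = 2π√(a³/μ) = 2π × 5.308×10³ = 3.335×10⁴ s.
= 9.264 hours.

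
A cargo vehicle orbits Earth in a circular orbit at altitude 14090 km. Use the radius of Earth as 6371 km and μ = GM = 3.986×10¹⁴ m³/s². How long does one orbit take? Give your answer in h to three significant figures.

r = 6371 + 14090 = 20461 km = 2.0461×10⁷ m.
Kepler's third law: T = 2π√(r³/μ) = 2π√((2.046×10⁷)³ / 3.986×10¹⁴).
r³/μ = 2.149×10⁷ s², so T = 2π × 4.636×10³ = 2.913×10⁴ s.
Converting: 2.913×10⁴ s ÷ 3600 = 8.091 h.

T ≈ 8.09 h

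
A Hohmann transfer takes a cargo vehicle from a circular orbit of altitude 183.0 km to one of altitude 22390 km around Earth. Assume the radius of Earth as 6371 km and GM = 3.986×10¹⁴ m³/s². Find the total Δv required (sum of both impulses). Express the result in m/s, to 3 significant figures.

Δv_total ≈ 3610 m/s

r₁ = 6371 + 183.0 = 6554.0 km = 6.5540×10⁶ m.
r₂ = 6371 + 22390 = 28761 km = 2.8761×10⁷ m.
Transfer ellipse a_t = (r₁ + r₂)/2 = 1.766×10⁷ m.
At r₁: circular v_c1 = √(μ/r₁) = 7799 m/s; transfer-perigee v_p = √[μ(2/r₁ − 1/a_t)] = 9953 m/s.
Δv₁ = v_p − v_c1 = 2154 m/s.
At r₂: circular v_c2 = √(μ/r₂) = 3723 m/s; transfer-apogee v_a = √[μ(2/r₂ − 1/a_t)] = 2268 m/s.
Δv₂ = v_c2 − v_a = 1455 m/s.
Total Δv = Δv₁ + Δv₂ = 3609 m/s.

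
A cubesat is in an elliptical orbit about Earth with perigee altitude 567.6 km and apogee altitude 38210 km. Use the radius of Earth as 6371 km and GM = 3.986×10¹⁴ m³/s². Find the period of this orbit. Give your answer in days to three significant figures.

T ≈ 0.476 days

r_p = 6371 + 567.6 = 6938.6 km = 6.9386×10⁶ m.
r_a = 6371 + 38210 = 44581 km = 4.4581×10⁷ m.
Semi-major axis a = (r_p + r_a)/2 = (6938.6 + 44581)/2 = 25760 km = 2.576×10⁷ m.
By Kepler's third law T = 2π√(a³/μ) = 2π × 6.549×10³ = 4.115×10⁴ s.
= 0.4762 days.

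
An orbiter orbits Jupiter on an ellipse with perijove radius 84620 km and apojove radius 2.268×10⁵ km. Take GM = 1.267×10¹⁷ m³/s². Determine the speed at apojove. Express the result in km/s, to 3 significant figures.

Semi-major axis a = (r_p + r_a)/2 = 1.5571×10⁵ km = 1.557×10⁸ m.
Vis-viva: v² = μ(2/r − 1/a) = 1.267×10¹⁷ × (8.818×10⁻⁹ − 6.422×10⁻⁹) = 3.036×10⁸ m²/s².
v = 17420 m/s = 17.42 km/s.

v ≈ 17.4 km/s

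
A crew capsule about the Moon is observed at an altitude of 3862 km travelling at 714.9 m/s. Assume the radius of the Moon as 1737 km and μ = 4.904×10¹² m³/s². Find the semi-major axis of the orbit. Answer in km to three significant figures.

r = 1737 + 3862 = 5599.0 km = 5.599×10⁶ m.
Vis-viva rearranged: 1/a = 2/r − v²/μ = 3.572×10⁻⁷ − 1.042×10⁻⁷ = 2.530×10⁻⁷ m⁻¹.
a = 3.953×10⁶ m = 3952.7 km.

a ≈ 3950 km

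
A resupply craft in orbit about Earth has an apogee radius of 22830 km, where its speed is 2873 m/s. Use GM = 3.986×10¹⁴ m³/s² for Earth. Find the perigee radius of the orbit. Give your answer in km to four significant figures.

perigee radius ≈ 7067 km

r_a = 2.283×10⁷ m.
Specific energy ε = v²/2 − μ/r = -1.333×10⁷ J/kg, so a = −μ/(2ε) = 1.495×10⁷ m.
The apsides satisfy r_p + r_a = 2a, so the perigee radius is 2a − r_a = 7.067×10⁶ m = 7067.1 km.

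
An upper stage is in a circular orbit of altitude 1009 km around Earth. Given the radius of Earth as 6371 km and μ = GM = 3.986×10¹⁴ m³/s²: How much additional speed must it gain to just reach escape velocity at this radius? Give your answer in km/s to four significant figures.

r = 6371 + 1009 = 7380.0 km = 7.3800×10⁶ m.
Circular speed v_c = √(μ/r) = 7349 m/s.
Escape speed v_esc = √(2μ/r) = √2 × v_c = 10390 m/s.
Δv = v_esc − v_c = 3044 m/s = 3.044 km/s.

Δv ≈ 3.044 km/s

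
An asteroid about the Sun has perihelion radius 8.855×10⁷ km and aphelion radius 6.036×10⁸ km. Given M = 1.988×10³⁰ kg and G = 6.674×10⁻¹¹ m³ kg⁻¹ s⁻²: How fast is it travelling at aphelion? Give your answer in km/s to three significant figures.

μ = GM = 6.674×10⁻¹¹ × 1.988×10³⁰ = 1.327×10²⁰ m³/s².
Semi-major axis a = (r_p + r_a)/2 = 3.4608×10⁸ km = 3.461×10¹¹ m.
Vis-viva: v² = μ(2/r − 1/a) = 1.327×10²⁰ × (3.313×10⁻¹² − 2.890×10⁻¹²) = 5.624×10⁷ m²/s².
v = 7500 m/s = 7.500 km/s.

v ≈ 7.50 km/s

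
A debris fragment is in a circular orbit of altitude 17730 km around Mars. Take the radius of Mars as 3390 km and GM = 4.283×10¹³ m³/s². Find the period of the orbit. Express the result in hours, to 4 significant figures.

T ≈ 25.88 hours

r = 3390 + 17730 = 21120 km = 2.1120×10⁷ m.
Kepler's third law: T = 2π√(r³/μ) = 2π√((2.112×10⁷)³ / 4.283×10¹³).
r³/μ = 2.200×10⁸ s², so T = 2π × 1.483×10⁴ = 9.319×10⁴ s.
Converting: 9.319×10⁴ s ÷ 3600 = 25.88 hours.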